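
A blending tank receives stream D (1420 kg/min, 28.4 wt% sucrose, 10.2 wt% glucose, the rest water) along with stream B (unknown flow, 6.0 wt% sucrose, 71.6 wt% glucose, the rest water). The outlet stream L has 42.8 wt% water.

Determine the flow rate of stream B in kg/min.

Let B be the unknown flow. Total out = 1420 + B.
water balance: 871.88 + 0.224·B = 0.428·(1420 + B)
(0.224 − 0.428)·B = 0.428×1420 − 871.88 = -264.12
B = -264.12 / -0.204 = 1294.7 kg/min

1295 kg/min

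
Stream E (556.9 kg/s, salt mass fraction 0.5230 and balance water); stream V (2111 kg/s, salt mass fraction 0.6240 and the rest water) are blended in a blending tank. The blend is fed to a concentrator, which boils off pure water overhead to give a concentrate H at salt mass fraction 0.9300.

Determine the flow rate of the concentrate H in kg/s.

salt entering = 556.9×0.523 + 2111×0.624 = 1608.5 kg/s.
All salt reports to H, so H = 1608.5/0.930 = 1729.6 kg/s.

1730 kg/s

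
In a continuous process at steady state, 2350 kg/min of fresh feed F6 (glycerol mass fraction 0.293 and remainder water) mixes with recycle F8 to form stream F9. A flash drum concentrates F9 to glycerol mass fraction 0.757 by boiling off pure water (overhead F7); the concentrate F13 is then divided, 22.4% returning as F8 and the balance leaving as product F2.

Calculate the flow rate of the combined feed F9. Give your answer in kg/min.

Overall glycerol balance (none leaves overhead): glycerol in fresh feed = glycerol in product, i.e. 2350×0.293 = (1−0.224)·F13·0.757.
F13 = 688.55/(0.757×0.776) = 1172.1 kg/min.
Recycle F8 = 0.224×1172.1 = 262.56 kg/min.
Combined feed F9 = 2350 + 262.56 = 2612.6 kg/min.

2613 kg/min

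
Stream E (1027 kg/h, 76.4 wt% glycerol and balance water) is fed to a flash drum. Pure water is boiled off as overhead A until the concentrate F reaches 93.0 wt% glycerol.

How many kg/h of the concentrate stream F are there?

843.7 kg/h

glycerol is conserved: 1027×0.764 = 784.63 kg/h all reports to the concentrate.
Concentrate = 784.63/(target fraction) = 843.69 kg/h.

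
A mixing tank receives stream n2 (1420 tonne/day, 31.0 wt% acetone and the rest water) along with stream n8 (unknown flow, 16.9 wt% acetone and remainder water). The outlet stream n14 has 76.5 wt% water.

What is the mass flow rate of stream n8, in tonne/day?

Let n8 be the unknown flow. Total out = 1420 + n8.
water balance: 979.8 + 0.831·n8 = 0.765·(1420 + n8)
(0.831 − 0.765)·n8 = 0.765×1420 − 979.8 = 106.5
n8 = 106.5 / 0.066 = 1613.6 tonne/day

1614 tonne/day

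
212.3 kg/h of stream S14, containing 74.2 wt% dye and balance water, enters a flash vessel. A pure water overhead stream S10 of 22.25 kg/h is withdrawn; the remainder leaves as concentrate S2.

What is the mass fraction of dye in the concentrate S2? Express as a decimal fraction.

0.8289

dye is not removed: 212.3×0.742 = 157.53 kg/h of dye enters S2.
Concentrate = 212.3 − 22.25 = 190.05 kg/h.
Mass fraction = 157.53/190.05 = 0.8289.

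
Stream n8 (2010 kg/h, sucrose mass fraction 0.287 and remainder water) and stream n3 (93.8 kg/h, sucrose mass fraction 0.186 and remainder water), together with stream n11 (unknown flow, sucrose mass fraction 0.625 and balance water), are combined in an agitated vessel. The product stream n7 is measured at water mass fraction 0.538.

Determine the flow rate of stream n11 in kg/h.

2317 kg/h

Let n11 be the unknown flow. Total out = 2103.8 + n11.
water balance: 1509.5 + 0.375·n11 = 0.538·(2103.8 + n11)
(0.375 − 0.538)·n11 = 0.538×2103.8 − 1509.5 = -377.64
n11 = -377.64 / -0.163 = 2316.8 kg/h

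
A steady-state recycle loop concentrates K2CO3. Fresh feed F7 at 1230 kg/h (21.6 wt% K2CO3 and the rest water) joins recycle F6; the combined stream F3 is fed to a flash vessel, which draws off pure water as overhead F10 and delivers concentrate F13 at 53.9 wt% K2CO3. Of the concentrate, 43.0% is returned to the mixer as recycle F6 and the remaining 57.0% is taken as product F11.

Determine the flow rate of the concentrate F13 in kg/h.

Overall K2CO3 balance (none leaves overhead): K2CO3 in fresh feed = K2CO3 in product, i.e. 1230×0.216 = (1−0.430)·F13·0.539.
F13 = 265.68/(0.539×0.570) = 864.76 kg/h.

864.8 kg/h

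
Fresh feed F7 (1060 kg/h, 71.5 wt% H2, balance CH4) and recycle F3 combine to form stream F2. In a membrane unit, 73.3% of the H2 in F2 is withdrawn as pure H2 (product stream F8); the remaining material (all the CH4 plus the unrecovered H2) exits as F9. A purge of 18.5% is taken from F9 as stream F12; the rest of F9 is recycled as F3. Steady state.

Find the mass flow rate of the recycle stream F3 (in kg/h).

1542 kg/h

CH4 enters only via F7 and leaves only via the purge: 1060×0.285 = 0.185×(CH4 in F9), and the membrane unit passes all CH4, so CH4 in F2 = CH4 in F9 = 1633 kg/h.
H2 in F2: m_A = 1060×0.715 + (1−0.185)·(1−0.733)·m_A, so m_A = 757.9/0.7824 = 968.69 kg/h.
F9 = (1−0.733)×968.69 + 1633 = 1891.6 kg/h.
Recycle F3 = (1−0.185)×1891.6 = 1541.7 kg/h.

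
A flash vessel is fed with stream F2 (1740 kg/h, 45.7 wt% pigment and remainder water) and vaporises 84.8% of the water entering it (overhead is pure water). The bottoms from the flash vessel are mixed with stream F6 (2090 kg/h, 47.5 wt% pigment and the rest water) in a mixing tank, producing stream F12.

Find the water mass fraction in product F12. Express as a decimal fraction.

Vapour removed = 0.848×0.543×1740 = 801.21 kg/h; concentrate = 938.79 kg/h.
water reaching the mixer = 143.61 (from concentrate) + 2090×0.525 = 1240.9 kg/h.
Product flow = 938.79 + 2090 = 3028.8 kg/h; water fraction = 0.410.

0.410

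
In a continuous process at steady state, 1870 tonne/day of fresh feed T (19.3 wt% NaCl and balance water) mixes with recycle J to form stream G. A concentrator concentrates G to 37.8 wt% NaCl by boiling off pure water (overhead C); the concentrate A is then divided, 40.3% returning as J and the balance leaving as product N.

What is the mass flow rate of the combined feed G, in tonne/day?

2515 tonne/day

Overall NaCl balance (none leaves overhead): NaCl in fresh feed = NaCl in product, i.e. 1870×0.193 = (1−0.403)·A·0.378.
A = 360.91/(0.378×0.597) = 1599.3 tonne/day.
Recycle J = 0.403×1599.3 = 644.52 tonne/day.
Combined feed G = 1870 + 644.52 = 2514.5 tonne/day.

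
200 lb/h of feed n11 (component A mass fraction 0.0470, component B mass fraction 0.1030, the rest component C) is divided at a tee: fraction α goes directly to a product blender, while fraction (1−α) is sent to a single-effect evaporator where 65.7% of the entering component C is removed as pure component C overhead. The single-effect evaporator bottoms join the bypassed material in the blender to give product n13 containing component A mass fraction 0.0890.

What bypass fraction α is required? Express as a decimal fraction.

All 200×0.047 = 9.4 lb/h of component A reaches n13, so n13 = 9.4/0.089 = 105.62 lb/h and vapour = 94.382 lb/h.
The evaporator receives (1−α)·200 of feed at 0.850 component C and removes 0.657 of that component C:
0.657×0.850×(1−α)×200 = 94.382
(1−α) = 94.382/111.69 = 0.8450;  α = 0.1550.

0.155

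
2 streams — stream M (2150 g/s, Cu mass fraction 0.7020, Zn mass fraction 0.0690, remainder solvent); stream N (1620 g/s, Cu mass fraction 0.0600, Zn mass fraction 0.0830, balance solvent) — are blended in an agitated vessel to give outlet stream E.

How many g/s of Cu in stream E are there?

Cu out = Cu in = 2150×0.702 + 1620×0.060 = 1606.5 g/s.

1606 g/s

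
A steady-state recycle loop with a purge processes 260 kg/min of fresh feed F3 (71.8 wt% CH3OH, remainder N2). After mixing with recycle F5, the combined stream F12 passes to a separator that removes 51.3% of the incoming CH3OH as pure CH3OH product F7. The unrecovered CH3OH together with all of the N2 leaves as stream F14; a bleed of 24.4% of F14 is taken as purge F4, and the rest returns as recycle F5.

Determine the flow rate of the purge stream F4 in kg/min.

N2 enters only via F3 and leaves only via the purge: 260×0.282 = 0.244×(N2 in F14), and the separator passes all N2, so N2 in F12 = N2 in F14 = 300.49 kg/min.
CH3OH in F12: m_A = 260×0.718 + (1−0.244)·(1−0.513)·m_A, so m_A = 186.68/0.6318 = 295.46 kg/min.
F14 = (1−0.513)×295.46 + 300.49 = 444.38 kg/min.
Purge F4 = 0.244×444.38 = 108.43 kg/min.

108.4 kg/min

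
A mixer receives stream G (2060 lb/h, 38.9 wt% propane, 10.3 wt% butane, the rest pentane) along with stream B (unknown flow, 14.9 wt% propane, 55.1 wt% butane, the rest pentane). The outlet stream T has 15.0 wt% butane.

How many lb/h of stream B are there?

Let B be the unknown flow. Total out = 2060 + B.
butane balance: 212.18 + 0.551·B = 0.150·(2060 + B)
(0.551 − 0.150)·B = 0.150×2060 − 212.18 = 96.82
B = 96.82 / 0.401 = 241.45 lb/h

241.4 lb/h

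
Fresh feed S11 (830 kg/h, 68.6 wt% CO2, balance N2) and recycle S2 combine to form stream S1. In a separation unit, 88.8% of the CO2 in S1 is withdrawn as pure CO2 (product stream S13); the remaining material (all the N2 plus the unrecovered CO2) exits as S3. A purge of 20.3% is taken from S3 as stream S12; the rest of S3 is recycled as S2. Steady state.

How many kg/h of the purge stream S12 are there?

N2 enters only via S11 and leaves only via the purge: 830×0.314 = 0.203×(N2 in S3), and the separation unit passes all N2, so N2 in S1 = N2 in S3 = 1283.8 kg/h.
CO2 in S1: m_A = 830×0.686 + (1−0.203)·(1−0.888)·m_A, so m_A = 569.38/0.9107 = 625.19 kg/h.
S3 = (1−0.888)×625.19 + 1283.8 = 1353.9 kg/h.
Purge S12 = 0.203×1353.9 = 274.83 kg/h.

274.8 kg/h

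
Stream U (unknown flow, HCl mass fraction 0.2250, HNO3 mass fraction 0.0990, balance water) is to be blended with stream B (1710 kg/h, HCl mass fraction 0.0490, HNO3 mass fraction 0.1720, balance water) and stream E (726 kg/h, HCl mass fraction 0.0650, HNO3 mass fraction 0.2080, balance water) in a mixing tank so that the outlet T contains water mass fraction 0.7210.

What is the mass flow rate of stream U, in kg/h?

2301 kg/h

Let U be the unknown flow. Total out = 2436 + U.
water balance: 1859.9 + 0.676·U = 0.721·(2436 + U)
(0.676 − 0.721)·U = 0.721×2436 − 1859.9 = -103.54
U = -103.54 / -0.045 = 2300.8 kg/h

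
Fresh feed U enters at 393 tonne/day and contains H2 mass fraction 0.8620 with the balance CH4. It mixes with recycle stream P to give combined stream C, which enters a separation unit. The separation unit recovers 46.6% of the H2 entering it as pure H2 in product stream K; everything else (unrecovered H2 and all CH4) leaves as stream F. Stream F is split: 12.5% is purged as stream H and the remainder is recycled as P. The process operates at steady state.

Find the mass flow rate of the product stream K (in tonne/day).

H2 in C: m_A = 393×0.862 + (1−0.125)·(1−0.466)·m_A, so m_A = 338.77/0.5327 = 635.88 tonne/day.
Product K = 0.466×635.88 = 296.32 tonne/day.

296.3 tonne/day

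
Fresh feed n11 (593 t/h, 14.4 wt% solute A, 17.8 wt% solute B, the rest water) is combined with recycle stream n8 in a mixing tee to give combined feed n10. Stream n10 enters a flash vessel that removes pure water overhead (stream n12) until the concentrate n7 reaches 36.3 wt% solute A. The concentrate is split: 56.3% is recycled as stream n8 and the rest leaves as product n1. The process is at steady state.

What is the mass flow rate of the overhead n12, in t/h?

Overall solute A balance (none leaves overhead): solute A in fresh feed = solute A in product, i.e. 593×0.144 = (1−0.563)·n7·0.363.
n7 = 85.392/(0.363×0.437) = 538.31 t/h.
Recycle n8 = 0.563×538.31 = 303.07 t/h.
Combined feed n10 = 593 + 303.07 = 896.07 t/h.
Overhead n12 = n10 − n7 = 896.07 − 538.31 = 357.76 t/h.

357.8 t/h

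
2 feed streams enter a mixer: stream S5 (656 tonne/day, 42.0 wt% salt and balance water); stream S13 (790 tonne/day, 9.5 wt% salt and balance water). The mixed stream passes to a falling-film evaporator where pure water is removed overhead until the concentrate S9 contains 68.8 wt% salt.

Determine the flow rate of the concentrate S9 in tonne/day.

509.5 tonne/day

salt entering = 656×0.420 + 790×0.095 = 350.57 tonne/day.
All salt reports to S9, so S9 = 350.57/0.688 = 509.55 tonne/day.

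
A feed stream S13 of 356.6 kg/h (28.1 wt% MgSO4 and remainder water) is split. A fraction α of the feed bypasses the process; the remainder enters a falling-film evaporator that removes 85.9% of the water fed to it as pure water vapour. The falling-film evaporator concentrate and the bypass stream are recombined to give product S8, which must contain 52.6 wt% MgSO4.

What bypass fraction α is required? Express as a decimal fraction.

All 356.6×0.281 = 100.2 kg/h of MgSO4 reaches S8, so S8 = 100.2/0.526 = 190.5 kg/h and vapour = 166.1 kg/h.
The evaporator receives (1−α)·356.6 of feed at 0.719 water and removes 0.859 of that water:
0.859×0.719×(1−α)×356.6 = 166.1
(1−α) = 166.1/220.24 = 0.7542;  α = 0.2458.

0.246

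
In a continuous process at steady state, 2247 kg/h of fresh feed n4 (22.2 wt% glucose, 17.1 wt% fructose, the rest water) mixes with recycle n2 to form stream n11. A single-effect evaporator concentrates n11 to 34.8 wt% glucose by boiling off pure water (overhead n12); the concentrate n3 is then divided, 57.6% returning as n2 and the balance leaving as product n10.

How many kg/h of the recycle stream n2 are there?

1947 kg/h

Overall glucose balance (none leaves overhead): glucose in fresh feed = glucose in product, i.e. 2247×0.222 = (1−0.576)·n3·0.348.
n3 = 498.83/(0.348×0.424) = 3380.7 kg/h.
Recycle n2 = 0.576×3380.7 = 1947.3 kg/h.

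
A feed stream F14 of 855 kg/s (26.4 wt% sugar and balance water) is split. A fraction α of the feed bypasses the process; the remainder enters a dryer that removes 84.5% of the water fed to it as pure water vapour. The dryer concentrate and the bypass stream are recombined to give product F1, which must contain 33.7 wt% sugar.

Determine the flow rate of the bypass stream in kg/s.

All 855×0.264 = 225.72 kg/s of sugar reaches F1, so F1 = 225.72/0.337 = 669.79 kg/s and vapour = 185.21 kg/s.
The evaporator receives (1−α)·855 of feed at 0.736 water and removes 0.845 of that water:
0.845×0.736×(1−α)×855 = 185.21
(1−α) = 185.21/531.74 = 0.3483;  α = 0.6517.
Bypass flow = 0.6517×855 = 557.2 kg/s.

557.2 kg/s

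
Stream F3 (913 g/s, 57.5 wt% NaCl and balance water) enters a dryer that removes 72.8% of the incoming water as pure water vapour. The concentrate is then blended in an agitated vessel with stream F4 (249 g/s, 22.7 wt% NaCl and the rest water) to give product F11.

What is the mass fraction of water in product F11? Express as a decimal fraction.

Vapour removed = 0.728×0.425×913 = 282.48 g/s; concentrate = 630.52 g/s.
water reaching the mixer = 105.54 (from concentrate) + 249×0.773 = 298.02 g/s.
Product flow = 630.52 + 249 = 879.52 g/s; water fraction = 0.3388.

0.3388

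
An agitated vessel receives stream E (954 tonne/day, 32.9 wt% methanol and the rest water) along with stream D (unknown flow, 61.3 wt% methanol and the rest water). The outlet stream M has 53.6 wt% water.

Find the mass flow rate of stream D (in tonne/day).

Let D be the unknown flow. Total out = 954 + D.
water balance: 640.13 + 0.387·D = 0.536·(954 + D)
(0.387 − 0.536)·D = 0.536×954 − 640.13 = -128.79
D = -128.79 / -0.149 = 864.36 tonne/day

864.4 tonne/day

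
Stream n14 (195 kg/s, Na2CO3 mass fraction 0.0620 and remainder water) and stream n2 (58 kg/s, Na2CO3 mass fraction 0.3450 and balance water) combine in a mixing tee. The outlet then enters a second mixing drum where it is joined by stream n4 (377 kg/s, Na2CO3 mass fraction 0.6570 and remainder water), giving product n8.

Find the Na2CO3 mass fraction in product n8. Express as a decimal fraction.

0.4441

Overall, product flow = 630 kg/s.
Na2CO3 in = 195×0.062 + 58×0.345 + 377×0.657 = 279.79 kg/s.
Na2CO3 fraction in n8 = 0.4441.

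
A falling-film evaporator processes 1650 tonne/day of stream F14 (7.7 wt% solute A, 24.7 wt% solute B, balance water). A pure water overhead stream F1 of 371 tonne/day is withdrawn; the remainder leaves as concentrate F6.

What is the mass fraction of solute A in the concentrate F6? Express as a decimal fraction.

0.099

solute A is not removed: 1650×0.077 = 127.05 tonne/day of solute A enters F6.
Concentrate = 1650 − 371 = 1279 tonne/day.
Mass fraction = 127.05/1279 = 0.099.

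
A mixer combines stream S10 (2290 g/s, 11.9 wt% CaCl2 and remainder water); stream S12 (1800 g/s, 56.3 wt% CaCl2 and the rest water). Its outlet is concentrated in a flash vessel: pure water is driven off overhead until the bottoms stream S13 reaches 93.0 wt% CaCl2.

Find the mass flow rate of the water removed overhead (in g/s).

CaCl2 entering = 2290×0.119 + 1800×0.563 = 1285.9 g/s.
All CaCl2 reports to S13, so S13 = 1285.9/0.930 = 1382.7 g/s.
Total feed = 4090 g/s; overhead = 4090 − 1382.7 = 2707.3 g/s.

2707 g/s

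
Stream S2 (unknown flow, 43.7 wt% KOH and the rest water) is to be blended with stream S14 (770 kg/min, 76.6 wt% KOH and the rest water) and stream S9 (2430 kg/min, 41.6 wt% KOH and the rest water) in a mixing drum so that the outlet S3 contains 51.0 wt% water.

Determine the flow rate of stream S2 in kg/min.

617 kg/min

Let S2 be the unknown flow. Total out = 3200 + S2.
water balance: 1599.3 + 0.563·S2 = 0.510·(3200 + S2)
(0.563 − 0.510)·S2 = 0.510×3200 − 1599.3 = 32.7
S2 = 32.7 / 0.053 = 616.98 kg/min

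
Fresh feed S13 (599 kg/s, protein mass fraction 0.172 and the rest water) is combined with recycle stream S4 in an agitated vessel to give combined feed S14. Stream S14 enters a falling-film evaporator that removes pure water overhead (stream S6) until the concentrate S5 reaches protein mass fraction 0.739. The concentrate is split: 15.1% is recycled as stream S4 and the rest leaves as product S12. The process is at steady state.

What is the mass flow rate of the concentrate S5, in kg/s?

Overall protein balance (none leaves overhead): protein in fresh feed = protein in product, i.e. 599×0.172 = (1−0.151)·S5·0.739.
S5 = 103.03/(0.739×0.849) = 164.21 kg/s.

164.2 kg/s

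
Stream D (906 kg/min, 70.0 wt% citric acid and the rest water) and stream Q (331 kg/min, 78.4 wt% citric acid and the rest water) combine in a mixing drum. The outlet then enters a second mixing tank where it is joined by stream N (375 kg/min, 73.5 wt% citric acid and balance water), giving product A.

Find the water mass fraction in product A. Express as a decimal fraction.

Overall, product flow = 1612 kg/min.
water in = 906×0.300 + 331×0.216 + 375×0.265 = 442.67 kg/min.
water fraction in A = 0.2746.

0.2746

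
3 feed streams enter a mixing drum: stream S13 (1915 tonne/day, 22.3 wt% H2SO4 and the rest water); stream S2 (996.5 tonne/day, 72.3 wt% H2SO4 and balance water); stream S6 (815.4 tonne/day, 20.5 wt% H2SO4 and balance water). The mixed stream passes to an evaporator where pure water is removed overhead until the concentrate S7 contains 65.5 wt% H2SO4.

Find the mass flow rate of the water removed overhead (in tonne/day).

H2SO4 entering = 1915×0.223 + 996.5×0.723 + 815.4×0.205 = 1314.7 tonne/day.
All H2SO4 reports to S7, so S7 = 1314.7/0.655 = 2007.1 tonne/day.
Total feed = 3726.9 tonne/day; overhead = 3726.9 − 2007.1 = 1719.8 tonne/day.

1720 tonne/day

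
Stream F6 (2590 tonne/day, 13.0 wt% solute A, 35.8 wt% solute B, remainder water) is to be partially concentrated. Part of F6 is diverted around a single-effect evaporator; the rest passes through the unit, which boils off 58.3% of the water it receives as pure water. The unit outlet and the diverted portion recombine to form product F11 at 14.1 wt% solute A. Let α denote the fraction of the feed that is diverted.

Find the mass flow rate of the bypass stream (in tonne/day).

All 2590×0.130 = 336.7 tonne/day of solute A reaches F11, so F11 = 336.7/0.141 = 2387.9 tonne/day and vapour = 202.06 tonne/day.
The evaporator receives (1−α)·2590 of feed at 0.512 water and removes 0.583 of that water:
0.583×0.512×(1−α)×2590 = 202.06
(1−α) = 202.06/773.1 = 0.2614;  α = 0.7386.
Bypass flow = 0.7386×2590 = 1913.1 tonne/day.

1913 tonne/day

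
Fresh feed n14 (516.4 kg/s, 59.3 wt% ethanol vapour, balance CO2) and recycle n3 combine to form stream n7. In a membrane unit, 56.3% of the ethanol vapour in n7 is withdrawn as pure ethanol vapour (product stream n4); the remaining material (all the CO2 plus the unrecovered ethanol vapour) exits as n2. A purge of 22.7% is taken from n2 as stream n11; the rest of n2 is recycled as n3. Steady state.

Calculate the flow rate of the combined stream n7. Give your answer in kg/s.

1388 kg/s

CO2 enters only via n14 and leaves only via the purge: 516.4×0.407 = 0.227×(CO2 in n2), and the membrane unit passes all CO2, so CO2 in n7 = CO2 in n2 = 925.88 kg/s.
ethanol vapour in n7: m_A = 516.4×0.593 + (1−0.227)·(1−0.563)·m_A, so m_A = 306.23/0.6622 = 462.44 kg/s.
n7 = 462.44 + 925.88 = 1388.3 kg/s.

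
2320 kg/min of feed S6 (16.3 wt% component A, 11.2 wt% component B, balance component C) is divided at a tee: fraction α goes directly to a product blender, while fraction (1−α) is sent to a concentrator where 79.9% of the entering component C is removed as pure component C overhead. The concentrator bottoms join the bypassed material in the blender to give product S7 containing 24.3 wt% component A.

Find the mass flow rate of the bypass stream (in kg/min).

1001 kg/min

All 2320×0.163 = 378.16 kg/min of component A reaches S7, so S7 = 378.16/0.243 = 1556.2 kg/min and vapour = 763.79 kg/min.
The evaporator receives (1−α)·2320 of feed at 0.725 component C and removes 0.799 of that component C:
0.799×0.725×(1−α)×2320 = 763.79
(1−α) = 763.79/1343.9 = 0.5683;  α = 0.4317.
Bypass flow = 0.4317×2320 = 1001.5 kg/min.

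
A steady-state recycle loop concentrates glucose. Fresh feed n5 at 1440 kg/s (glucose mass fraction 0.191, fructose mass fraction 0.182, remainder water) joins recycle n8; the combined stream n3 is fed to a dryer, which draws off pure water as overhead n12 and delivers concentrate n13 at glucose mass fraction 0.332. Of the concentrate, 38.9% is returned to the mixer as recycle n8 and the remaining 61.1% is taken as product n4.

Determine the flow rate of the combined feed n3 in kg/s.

1967 kg/s

Overall glucose balance (none leaves overhead): glucose in fresh feed = glucose in product, i.e. 1440×0.191 = (1−0.389)·n13·0.332.
n13 = 275.04/(0.332×0.611) = 1355.9 kg/s.
Recycle n8 = 0.389×1355.9 = 527.43 kg/s.
Combined feed n3 = 1440 + 527.43 = 1967.4 kg/s.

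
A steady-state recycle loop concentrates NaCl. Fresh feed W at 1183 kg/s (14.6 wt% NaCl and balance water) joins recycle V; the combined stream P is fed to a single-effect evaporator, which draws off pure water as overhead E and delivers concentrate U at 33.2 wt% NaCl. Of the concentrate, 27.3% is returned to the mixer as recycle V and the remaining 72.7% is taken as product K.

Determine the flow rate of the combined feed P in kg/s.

Overall NaCl balance (none leaves overhead): NaCl in fresh feed = NaCl in product, i.e. 1183×0.146 = (1−0.273)·U·0.332.
U = 172.72/(0.332×0.727) = 715.59 kg/s.
Recycle V = 0.273×715.59 = 195.36 kg/s.
Combined feed P = 1183 + 195.36 = 1378.4 kg/s.

1378 kg/s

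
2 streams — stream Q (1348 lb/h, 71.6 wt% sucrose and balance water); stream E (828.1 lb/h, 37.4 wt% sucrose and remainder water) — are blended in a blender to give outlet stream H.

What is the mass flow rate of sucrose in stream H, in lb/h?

1275 lb/h

sucrose out = sucrose in = 1348×0.716 + 828.1×0.374 = 1274.9 lb/h.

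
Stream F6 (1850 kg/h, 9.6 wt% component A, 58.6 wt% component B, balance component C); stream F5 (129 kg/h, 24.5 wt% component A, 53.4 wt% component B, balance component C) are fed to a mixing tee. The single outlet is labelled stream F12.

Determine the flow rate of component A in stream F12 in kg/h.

209.2 kg/h

component A out = component A in = 1850×0.096 + 129×0.245 = 209.2 kg/h.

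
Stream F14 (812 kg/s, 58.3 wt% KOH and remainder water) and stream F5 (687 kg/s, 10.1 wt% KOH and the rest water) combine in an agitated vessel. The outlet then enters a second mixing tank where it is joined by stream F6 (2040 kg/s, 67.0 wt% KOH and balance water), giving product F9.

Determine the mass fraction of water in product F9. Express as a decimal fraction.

Overall, product flow = 3539 kg/s.
water in = 812×0.417 + 687×0.899 + 2040×0.330 = 1629.4 kg/s.
water fraction in F9 = 0.460.

0.460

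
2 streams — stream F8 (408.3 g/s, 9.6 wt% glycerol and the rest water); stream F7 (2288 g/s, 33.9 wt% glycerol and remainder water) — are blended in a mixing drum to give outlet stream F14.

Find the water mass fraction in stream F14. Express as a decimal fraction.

Total flow out = 408.3 + 2288 = 2696.3 g/s.
water in = 408.3×0.904 + 2288×0.661 = 1881.5 g/s.
water mass fraction in F14 = 1881.5/2696.3 = 0.6978.

0.6978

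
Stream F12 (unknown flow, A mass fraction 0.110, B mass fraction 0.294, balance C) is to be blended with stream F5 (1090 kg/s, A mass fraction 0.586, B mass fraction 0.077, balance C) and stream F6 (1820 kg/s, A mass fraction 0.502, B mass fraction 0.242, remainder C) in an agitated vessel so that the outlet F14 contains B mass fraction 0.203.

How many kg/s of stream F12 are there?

729.2 kg/s

Let F12 be the unknown flow. Total out = 2910 + F12.
B balance: 524.37 + 0.294·F12 = 0.203·(2910 + F12)
(0.294 − 0.203)·F12 = 0.203×2910 − 524.37 = 66.36
F12 = 66.36 / 0.091 = 729.23 kg/s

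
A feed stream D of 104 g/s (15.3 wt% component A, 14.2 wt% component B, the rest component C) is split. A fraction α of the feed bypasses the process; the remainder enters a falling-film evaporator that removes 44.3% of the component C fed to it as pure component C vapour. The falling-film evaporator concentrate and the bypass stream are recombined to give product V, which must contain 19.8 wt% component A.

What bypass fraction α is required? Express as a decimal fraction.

All 104×0.153 = 15.912 g/s of component A reaches V, so V = 15.912/0.198 = 80.364 g/s and vapour = 23.636 g/s.
The evaporator receives (1−α)·104 of feed at 0.705 component C and removes 0.443 of that component C:
0.443×0.705×(1−α)×104 = 23.636
(1−α) = 23.636/32.481 = 0.7277;  α = 0.2723.

0.272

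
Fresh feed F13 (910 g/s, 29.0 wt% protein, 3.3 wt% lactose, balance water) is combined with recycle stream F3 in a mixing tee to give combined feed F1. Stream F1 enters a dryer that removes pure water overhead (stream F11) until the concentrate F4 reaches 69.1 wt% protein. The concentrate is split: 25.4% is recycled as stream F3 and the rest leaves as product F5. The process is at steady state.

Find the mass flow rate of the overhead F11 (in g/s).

528.1 g/s

Overall protein balance (none leaves overhead): protein in fresh feed = protein in product, i.e. 910×0.290 = (1−0.254)·F4·0.691.
F4 = 263.9/(0.691×0.746) = 511.94 g/s.
Recycle F3 = 0.254×511.94 = 130.03 g/s.
Combined feed F1 = 910 + 130.03 = 1040 g/s.
Overhead F11 = F1 − F4 = 1040 − 511.94 = 528.09 g/s.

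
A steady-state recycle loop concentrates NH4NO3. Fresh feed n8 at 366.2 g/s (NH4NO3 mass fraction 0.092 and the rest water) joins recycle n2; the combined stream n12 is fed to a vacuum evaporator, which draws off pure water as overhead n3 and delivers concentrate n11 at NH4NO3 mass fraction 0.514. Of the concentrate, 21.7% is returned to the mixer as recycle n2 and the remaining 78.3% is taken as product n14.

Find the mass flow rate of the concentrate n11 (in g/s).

83.71 g/s

Overall NH4NO3 balance (none leaves overhead): NH4NO3 in fresh feed = NH4NO3 in product, i.e. 366.2×0.092 = (1−0.217)·n11·0.514.
n11 = 33.69/(0.514×0.783) = 83.711 g/s.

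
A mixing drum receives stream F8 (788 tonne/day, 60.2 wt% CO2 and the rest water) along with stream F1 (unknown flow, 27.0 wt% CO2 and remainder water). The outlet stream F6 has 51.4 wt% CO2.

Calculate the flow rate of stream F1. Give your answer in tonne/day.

284.2 tonne/day

Let F1 be the unknown flow. Total out = 788 + F1.
CO2 balance: 474.38 + 0.270·F1 = 0.514·(788 + F1)
(0.270 − 0.514)·F1 = 0.514×788 − 474.38 = -69.344
F1 = -69.344 / -0.244 = 284.2 tonne/day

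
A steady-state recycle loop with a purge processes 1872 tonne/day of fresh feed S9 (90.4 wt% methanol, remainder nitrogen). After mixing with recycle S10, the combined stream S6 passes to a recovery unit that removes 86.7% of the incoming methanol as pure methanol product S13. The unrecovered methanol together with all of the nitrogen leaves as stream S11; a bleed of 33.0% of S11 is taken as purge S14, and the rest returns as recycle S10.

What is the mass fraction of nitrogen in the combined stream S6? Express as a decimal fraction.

nitrogen enters only via S9 and leaves only via the purge: 1872×0.096 = 0.330×(nitrogen in S11), and the recovery unit passes all nitrogen, so nitrogen in S6 = nitrogen in S11 = 544.58 tonne/day.
methanol in S6: m_A = 1872×0.904 + (1−0.330)·(1−0.867)·m_A, so m_A = 1692.3/0.9109 = 1857.8 tonne/day.
S6 = 1857.8 + 544.58 = 2402.4 tonne/day.
nitrogen fraction in S6 = 544.58/2402.4 = 0.2267.

0.2267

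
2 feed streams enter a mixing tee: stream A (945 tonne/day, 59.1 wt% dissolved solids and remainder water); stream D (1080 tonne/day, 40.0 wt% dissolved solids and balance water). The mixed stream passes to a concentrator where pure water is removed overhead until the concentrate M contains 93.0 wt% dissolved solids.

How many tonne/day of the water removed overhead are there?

dissolved solids entering = 945×0.591 + 1080×0.400 = 990.5 tonne/day.
All dissolved solids reports to M, so M = 990.5/0.930 = 1065 tonne/day.
Total feed = 2025 tonne/day; overhead = 2025 − 1065 = 959.95 tonne/day.

960 tonne/day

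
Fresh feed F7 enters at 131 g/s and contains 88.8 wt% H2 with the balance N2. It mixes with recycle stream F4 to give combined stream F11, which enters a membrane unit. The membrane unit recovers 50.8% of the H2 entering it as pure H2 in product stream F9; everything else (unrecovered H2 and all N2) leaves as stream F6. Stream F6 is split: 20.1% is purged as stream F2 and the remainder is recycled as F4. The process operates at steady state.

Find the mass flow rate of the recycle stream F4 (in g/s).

133.7 g/s

N2 enters only via F7 and leaves only via the purge: 131×0.112 = 0.201×(N2 in F6), and the membrane unit passes all N2, so N2 in F11 = N2 in F6 = 72.995 g/s.
H2 in F11: m_A = 131×0.888 + (1−0.201)·(1−0.508)·m_A, so m_A = 116.33/0.6069 = 191.68 g/s.
F6 = (1−0.508)×191.68 + 72.995 = 167.3 g/s.
Recycle F4 = (1−0.201)×167.3 = 133.67 g/s.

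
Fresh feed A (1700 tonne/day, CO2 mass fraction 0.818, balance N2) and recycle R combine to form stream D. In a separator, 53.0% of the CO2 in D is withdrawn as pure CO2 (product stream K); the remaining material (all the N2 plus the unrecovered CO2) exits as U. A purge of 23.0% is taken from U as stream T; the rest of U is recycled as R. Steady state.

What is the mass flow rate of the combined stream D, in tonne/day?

N2 enters only via A and leaves only via the purge: 1700×0.182 = 0.230×(N2 in U), and the separator passes all N2, so N2 in D = N2 in U = 1345.2 tonne/day.
CO2 in D: m_A = 1700×0.818 + (1−0.230)·(1−0.530)·m_A, so m_A = 1390.6/0.6381 = 2179.3 tonne/day.
D = 2179.3 + 1345.2 = 3524.5 tonne/day.

3524 tonne/day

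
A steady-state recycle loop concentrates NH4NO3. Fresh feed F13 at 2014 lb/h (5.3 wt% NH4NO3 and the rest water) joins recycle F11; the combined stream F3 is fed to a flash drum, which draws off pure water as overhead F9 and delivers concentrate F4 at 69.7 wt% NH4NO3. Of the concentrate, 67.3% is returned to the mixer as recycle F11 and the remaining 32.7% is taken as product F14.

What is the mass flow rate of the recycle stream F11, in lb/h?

315.2 lb/h

Overall NH4NO3 balance (none leaves overhead): NH4NO3 in fresh feed = NH4NO3 in product, i.e. 2014×0.053 = (1−0.673)·F4·0.697.
F4 = 106.74/(0.697×0.327) = 468.33 lb/h.
Recycle F11 = 0.673×468.33 = 315.19 lb/h.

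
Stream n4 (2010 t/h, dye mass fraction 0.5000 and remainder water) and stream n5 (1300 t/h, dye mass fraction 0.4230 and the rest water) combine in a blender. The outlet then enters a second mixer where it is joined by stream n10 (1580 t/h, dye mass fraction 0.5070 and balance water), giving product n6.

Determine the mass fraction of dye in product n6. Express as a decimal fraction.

Overall, product flow = 4890 t/h.
dye in = 2010×0.500 + 1300×0.423 + 1580×0.507 = 2356 t/h.
dye fraction in n6 = 0.4818.

0.4818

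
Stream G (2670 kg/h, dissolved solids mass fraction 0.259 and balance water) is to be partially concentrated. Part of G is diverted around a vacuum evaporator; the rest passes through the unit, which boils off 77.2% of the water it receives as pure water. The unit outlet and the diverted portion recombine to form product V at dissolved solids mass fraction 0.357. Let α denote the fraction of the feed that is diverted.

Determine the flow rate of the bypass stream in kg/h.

1389 kg/h

All 2670×0.259 = 691.53 kg/h of dissolved solids reaches V, so V = 691.53/0.357 = 1937.1 kg/h and vapour = 732.94 kg/h.
The evaporator receives (1−α)·2670 of feed at 0.741 water and removes 0.772 of that water:
0.772×0.741×(1−α)×2670 = 732.94
(1−α) = 732.94/1527.4 = 0.4799;  α = 0.5201.
Bypass flow = 0.5201×2670 = 1388.8 kg/h.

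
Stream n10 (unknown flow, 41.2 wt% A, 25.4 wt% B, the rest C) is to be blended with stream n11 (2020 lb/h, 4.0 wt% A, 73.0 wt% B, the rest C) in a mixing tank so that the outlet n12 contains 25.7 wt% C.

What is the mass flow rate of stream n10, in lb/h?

708.3 lb/h

Let n10 be the unknown flow. Total out = 2020 + n10.
C balance: 464.6 + 0.334·n10 = 0.257·(2020 + n10)
(0.334 − 0.257)·n10 = 0.257×2020 − 464.6 = 54.54
n10 = 54.54 / 0.077 = 708.31 lb/h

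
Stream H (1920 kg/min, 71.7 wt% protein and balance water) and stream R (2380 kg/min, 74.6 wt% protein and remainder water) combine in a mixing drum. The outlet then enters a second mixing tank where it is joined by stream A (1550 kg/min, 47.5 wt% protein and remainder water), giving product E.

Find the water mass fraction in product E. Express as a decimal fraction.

Overall, product flow = 5850 kg/min.
water in = 1920×0.283 + 2380×0.254 + 1550×0.525 = 1961.6 kg/min.
water fraction in E = 0.335.

0.335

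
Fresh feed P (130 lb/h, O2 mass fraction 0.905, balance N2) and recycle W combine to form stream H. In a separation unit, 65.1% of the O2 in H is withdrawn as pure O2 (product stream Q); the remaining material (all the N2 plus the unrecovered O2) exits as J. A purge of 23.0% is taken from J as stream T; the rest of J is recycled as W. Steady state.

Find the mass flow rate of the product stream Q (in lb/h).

O2 in H: m_A = 130×0.905 + (1−0.230)·(1−0.651)·m_A, so m_A = 117.65/0.7313 = 160.88 lb/h.
Product Q = 0.651×160.88 = 104.74 lb/h.

104.7 lb/h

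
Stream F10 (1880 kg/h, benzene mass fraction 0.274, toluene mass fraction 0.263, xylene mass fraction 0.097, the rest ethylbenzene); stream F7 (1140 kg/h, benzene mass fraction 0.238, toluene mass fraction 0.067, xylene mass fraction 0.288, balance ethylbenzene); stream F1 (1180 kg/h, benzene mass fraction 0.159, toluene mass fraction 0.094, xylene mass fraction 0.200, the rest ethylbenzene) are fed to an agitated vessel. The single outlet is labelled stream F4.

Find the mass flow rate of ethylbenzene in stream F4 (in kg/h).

1798 kg/h

ethylbenzene out = ethylbenzene in = 1880×0.366 + 1140×0.407 + 1180×0.547 = 1797.5 kg/h.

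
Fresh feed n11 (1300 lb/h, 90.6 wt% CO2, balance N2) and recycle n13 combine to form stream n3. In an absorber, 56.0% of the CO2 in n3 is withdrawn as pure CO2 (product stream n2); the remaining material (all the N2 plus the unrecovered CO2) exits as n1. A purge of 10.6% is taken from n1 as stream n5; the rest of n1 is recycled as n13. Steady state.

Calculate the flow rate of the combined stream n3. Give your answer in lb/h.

N2 enters only via n11 and leaves only via the purge: 1300×0.094 = 0.106×(N2 in n1), and the absorber passes all N2, so N2 in n3 = N2 in n1 = 1152.8 lb/h.
CO2 in n3: m_A = 1300×0.906 + (1−0.106)·(1−0.560)·m_A, so m_A = 1177.8/0.6066 = 1941.5 lb/h.
n3 = 1941.5 + 1152.8 = 3094.3 lb/h.

3094 lb/h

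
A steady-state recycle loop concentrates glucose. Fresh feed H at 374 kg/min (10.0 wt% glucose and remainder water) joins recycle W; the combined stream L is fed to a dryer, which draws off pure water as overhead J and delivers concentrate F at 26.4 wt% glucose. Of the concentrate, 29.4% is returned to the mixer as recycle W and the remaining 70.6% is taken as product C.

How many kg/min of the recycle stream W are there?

58.99 kg/min

Overall glucose balance (none leaves overhead): glucose in fresh feed = glucose in product, i.e. 374×0.100 = (1−0.294)·F·0.264.
F = 37.4/(0.264×0.706) = 200.66 kg/min.
Recycle W = 0.294×200.66 = 58.994 kg/min.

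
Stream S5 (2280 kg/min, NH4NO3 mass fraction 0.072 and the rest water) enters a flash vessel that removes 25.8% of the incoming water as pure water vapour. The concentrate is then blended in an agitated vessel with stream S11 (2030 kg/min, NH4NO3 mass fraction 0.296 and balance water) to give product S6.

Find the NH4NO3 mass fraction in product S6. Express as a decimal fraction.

Vapour removed = 0.258×0.928×2280 = 545.89 kg/min; concentrate = 1734.1 kg/min.
NH4NO3 reaching the mixer = 164.16 (from concentrate) + 2030×0.296 = 765.04 kg/min.
Product flow = 1734.1 + 2030 = 3764.1 kg/min; NH4NO3 fraction = 0.203.

0.203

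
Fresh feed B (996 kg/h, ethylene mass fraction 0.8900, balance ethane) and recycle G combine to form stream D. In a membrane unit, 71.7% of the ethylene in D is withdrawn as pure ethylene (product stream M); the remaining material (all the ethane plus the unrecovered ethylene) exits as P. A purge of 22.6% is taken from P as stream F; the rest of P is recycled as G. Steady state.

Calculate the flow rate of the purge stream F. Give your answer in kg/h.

ethane enters only via B and leaves only via the purge: 996×0.110 = 0.226×(ethane in P), and the membrane unit passes all ethane, so ethane in D = ethane in P = 484.78 kg/h.
ethylene in D: m_A = 996×0.890 + (1−0.226)·(1−0.717)·m_A, so m_A = 886.44/0.7810 = 1135.1 kg/h.
P = (1−0.717)×1135.1 + 484.78 = 806 kg/h.
Purge F = 0.226×806 = 182.16 kg/h.

182.2 kg/h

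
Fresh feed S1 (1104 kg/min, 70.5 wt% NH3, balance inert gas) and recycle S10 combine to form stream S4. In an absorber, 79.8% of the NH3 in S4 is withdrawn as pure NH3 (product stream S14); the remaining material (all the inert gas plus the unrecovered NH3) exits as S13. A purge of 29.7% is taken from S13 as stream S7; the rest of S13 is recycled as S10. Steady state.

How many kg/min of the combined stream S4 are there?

2004 kg/min

inert gas enters only via S1 and leaves only via the purge: 1104×0.295 = 0.297×(inert gas in S13), and the absorber passes all inert gas, so inert gas in S4 = inert gas in S13 = 1096.6 kg/min.
NH3 in S4: m_A = 1104×0.705 + (1−0.297)·(1−0.798)·m_A, so m_A = 778.32/0.8580 = 907.14 kg/min.
S4 = 907.14 + 1096.6 = 2003.7 kg/min.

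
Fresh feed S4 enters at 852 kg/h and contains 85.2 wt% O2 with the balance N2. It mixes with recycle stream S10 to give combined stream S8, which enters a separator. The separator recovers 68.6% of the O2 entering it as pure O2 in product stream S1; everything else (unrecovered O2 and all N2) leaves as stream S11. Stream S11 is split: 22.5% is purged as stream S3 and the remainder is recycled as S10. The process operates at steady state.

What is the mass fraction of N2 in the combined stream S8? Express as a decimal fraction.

N2 enters only via S4 and leaves only via the purge: 852×0.148 = 0.225×(N2 in S11), and the separator passes all N2, so N2 in S8 = N2 in S11 = 560.43 kg/h.
O2 in S8: m_A = 852×0.852 + (1−0.225)·(1−0.686)·m_A, so m_A = 725.9/0.7567 = 959.37 kg/h.
S8 = 959.37 + 560.43 = 1519.8 kg/h.
N2 fraction in S8 = 560.43/1519.8 = 0.369.

0.369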